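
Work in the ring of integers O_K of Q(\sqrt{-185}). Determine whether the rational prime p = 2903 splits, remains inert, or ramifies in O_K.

Since -185 ≢ 1 mod 4, the ring of integers is ℤ[√-185] with discriminant 4·(-185) = -740.
disc(K) = -740 is not divisible by 2903; 2903 is unramified.
(-185/2903) = 2718^1451 mod 2903 = 2902, giving Legendre symbol -1.
Legendre symbol -1 ⇒ 2903 is inert.

inert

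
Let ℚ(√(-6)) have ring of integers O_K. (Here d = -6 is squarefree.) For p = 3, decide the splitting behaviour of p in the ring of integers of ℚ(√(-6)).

ramified

d = -6 ≡ 2 (mod 4), so O_K = ℤ[√-6] and disc(K) = 4d = -24.
Ramification test: 3 | -24. The prime 3 ramifies in K.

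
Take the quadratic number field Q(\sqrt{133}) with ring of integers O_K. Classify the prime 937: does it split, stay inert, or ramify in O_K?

d = 133 ≡ 1 (mod 4), so O_K = ℤ[(1+√133)/2] and disc(K) = d = 133.
Since gcd(937, 133) = 1 the prime 937 does not ramify.
Legendre symbol by Euler's criterion: (133/937) ≡ 133^468 ≡ 936 (mod 937), i.e. (133/937) = -1.
d is a non-residue mod p, hence 937 remains inert in O_K.

937 remains inert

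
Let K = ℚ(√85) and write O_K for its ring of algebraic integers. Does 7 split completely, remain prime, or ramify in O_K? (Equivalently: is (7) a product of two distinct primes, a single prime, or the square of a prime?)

Since 85 ≡ 1 mod 4, the ring of integers is ℤ[(1+√85)/2] with discriminant 85.
disc(K) = 85 is not divisible by 7; 7 is unramified.
(85/7) = 1^3 mod 7 = 1, giving Legendre symbol 1.
(85/7) = 1, so 7 splits.

split — (7) = 𝔭₁𝔭₂ with 𝔭₁ ≠ 𝔭₂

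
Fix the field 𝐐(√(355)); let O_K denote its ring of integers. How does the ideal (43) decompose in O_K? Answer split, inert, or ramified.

43 splits in O_K

d = 355 ≡ 3 (mod 4), so O_K = ℤ[√355] and disc(K) = 4d = 1420.
disc(K) = 1420 is not divisible by 43; 43 is unramified.
Compute (355/43) via Euler: 11^((43-1)/2) mod 43 = 1, so (355/43) = 1.
(355/43) = 1, so 43 splits.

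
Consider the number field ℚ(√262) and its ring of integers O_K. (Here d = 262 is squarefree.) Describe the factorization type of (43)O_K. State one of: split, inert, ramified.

Since 262 ≢ 1 mod 4, the ring of integers is ℤ[√262] with discriminant 4·262 = 1048.
Since gcd(43, 1048) = 1 the prime 43 does not ramify.
Compute (262/43) via Euler: 4^((43-1)/2) mod 43 = 1, so (262/43) = 1.
d is a quadratic residue mod p, hence 43 splits in O_K.

split — (43) = 𝔭₁𝔭₂ with 𝔭₁ ≠ 𝔭₂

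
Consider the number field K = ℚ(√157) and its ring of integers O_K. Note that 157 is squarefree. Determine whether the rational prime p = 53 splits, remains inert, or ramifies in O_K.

remains prime (inert)

Since 157 ≡ 1 mod 4, the ring of integers is ℤ[(1+√157)/2] with discriminant 157.
53 ∤ 157, so 53 is unramified.
Euler's criterion: 157^26 mod 53 = 52. Thus (157|53) = -1.
(157/53) = -1, so 53 is inert.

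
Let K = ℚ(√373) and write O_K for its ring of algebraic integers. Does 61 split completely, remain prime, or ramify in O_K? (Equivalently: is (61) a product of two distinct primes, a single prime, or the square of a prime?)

d = 373 ≡ 1 (mod 4), so O_K = ℤ[(1+√373)/2] and disc(K) = d = 373.
disc(K) = 373 is not divisible by 61; 61 is unramified.
(373/61) = 7^30 mod 61 = 60, giving Legendre symbol -1.
Legendre symbol -1 ⇒ 61 is inert.

61 remains inert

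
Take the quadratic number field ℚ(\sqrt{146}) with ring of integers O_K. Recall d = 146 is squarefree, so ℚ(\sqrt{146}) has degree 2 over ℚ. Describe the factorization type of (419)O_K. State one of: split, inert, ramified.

d = 146 ≡ 2 (mod 4), so O_K = ℤ[√146] and disc(K) = 4d = 584.
419 ∤ 584, so 419 is unramified.
Legendre symbol by Euler's criterion: (146/419) ≡ 146^209 ≡ 418 (mod 419), i.e. (146/419) = -1.
(146/419) = -1, so 419 is inert.

419 remains inert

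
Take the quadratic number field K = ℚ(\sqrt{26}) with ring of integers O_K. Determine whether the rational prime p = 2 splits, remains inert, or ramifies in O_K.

p ramifies

26 mod 4 = 2, hence disc K = 4·26 = 104 and O_K = ℤ[√26].
2 divides disc(K) = 104, so 2 ramifies.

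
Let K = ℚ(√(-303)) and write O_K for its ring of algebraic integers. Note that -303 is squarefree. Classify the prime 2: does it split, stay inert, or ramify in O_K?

p splits

Since -303 ≡ 1 mod 4, the ring of integers is ℤ[(1+√-303)/2] with discriminant -303.
disc(K) = -303 is not divisible by 2; 2 is unramified.
Checking d mod 8: -303 ≡ 1. Hence 2 is split in O_K.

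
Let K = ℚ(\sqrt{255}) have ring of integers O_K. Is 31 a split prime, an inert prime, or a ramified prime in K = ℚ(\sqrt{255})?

d = 255 ≡ 3 (mod 4), so O_K = ℤ[√255] and disc(K) = 4d = 1020.
Since gcd(31, 1020) = 1 the prime 31 does not ramify.
Compute (255/31) via Euler: 7^((31-1)/2) mod 31 = 1, so (255/31) = 1.
d is a quadratic residue mod p, hence 31 splits in O_K.

31 splits in O_K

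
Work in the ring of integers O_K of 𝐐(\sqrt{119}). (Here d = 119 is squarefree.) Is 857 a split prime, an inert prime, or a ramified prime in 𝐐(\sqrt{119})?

857 splits in O_K

d = 119 ≡ 3 (mod 4), so O_K = ℤ[√119] and disc(K) = 4d = 476.
Since gcd(857, 476) = 1 the prime 857 does not ramify.
Compute (119/857) via Euler: 119^((857-1)/2) mod 857 = 1, so (119/857) = 1.
Legendre symbol 1 ⇒ 857 is split.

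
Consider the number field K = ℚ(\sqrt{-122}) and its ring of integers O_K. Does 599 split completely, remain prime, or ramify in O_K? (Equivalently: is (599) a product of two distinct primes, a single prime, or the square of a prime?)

d = -122 ≡ 2 (mod 4), so O_K = ℤ[√-122] and disc(K) = 4d = -488.
599 ∤ -488, so 599 is unramified.
Legendre symbol by Euler's criterion: (-122/599) ≡ (-122)^299 ≡ 1 (mod 599), i.e. (-122/599) = 1.
Legendre symbol 1 ⇒ 599 is split.

599 splits in O_K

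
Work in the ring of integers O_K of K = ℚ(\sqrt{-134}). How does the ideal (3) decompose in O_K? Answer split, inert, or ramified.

split — (3) = 𝔭₁𝔭₂ with 𝔭₁ ≠ 𝔭₂

-134 mod 4 = 2, hence disc K = 4·(-134) = -536 and O_K = ℤ[√-134].
Since gcd(3, -536) = 1 the prime 3 does not ramify.
Euler's criterion: (-134)^1 mod 3 = 1. Thus (-134|3) = 1.
d is a quadratic residue mod p, hence 3 splits in O_K.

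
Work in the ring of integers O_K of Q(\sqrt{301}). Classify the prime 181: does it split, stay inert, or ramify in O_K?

inert — (181) stays prime in O_K

d = 301 ≡ 1 (mod 4), so O_K = ℤ[(1+√301)/2] and disc(K) = d = 301.
disc(K) = 301 is not divisible by 181; 181 is unramified.
Legendre symbol by Euler's criterion: (301/181) ≡ 301^90 ≡ 180 (mod 181), i.e. (301/181) = -1.
d is a non-residue mod p, hence 181 remains inert in O_K.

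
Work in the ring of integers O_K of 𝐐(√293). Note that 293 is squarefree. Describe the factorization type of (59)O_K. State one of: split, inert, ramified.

59 splits in O_K

d = 293 ≡ 1 (mod 4), so O_K = ℤ[(1+√293)/2] and disc(K) = d = 293.
Since gcd(59, 293) = 1 the prime 59 does not ramify.
Euler's criterion: 293^29 mod 59 = 1. Thus (293|59) = 1.
d is a quadratic residue mod p, hence 59 splits in O_K.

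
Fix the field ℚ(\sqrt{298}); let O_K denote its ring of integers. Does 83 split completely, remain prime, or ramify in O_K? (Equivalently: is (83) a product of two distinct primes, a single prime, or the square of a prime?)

298 mod 4 = 2, hence disc K = 4·298 = 1192 and O_K = ℤ[√298].
83 ∤ 1192, so 83 is unramified.
Euler's criterion: 298^41 mod 83 = 1. Thus (298|83) = 1.
(298/83) = 1, so 83 splits.

p splits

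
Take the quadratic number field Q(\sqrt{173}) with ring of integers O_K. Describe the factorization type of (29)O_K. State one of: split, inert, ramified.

split — (29) = 𝔭₁𝔭₂ with 𝔭₁ ≠ 𝔭₂

173 mod 4 = 1, hence disc K = 173 and O_K = ℤ[(1+√173)/2].
disc(K) = 173 is not divisible by 29; 29 is unramified.
(173/29) = 28^14 mod 29 = 1, giving Legendre symbol 1.
(173/29) = 1, so 29 splits.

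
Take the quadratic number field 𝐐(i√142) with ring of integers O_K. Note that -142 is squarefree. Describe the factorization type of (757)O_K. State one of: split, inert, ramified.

split — (757) = 𝔭₁𝔭₂ with 𝔭₁ ≠ 𝔭₂

-142 mod 4 = 2, hence disc K = 4·(-142) = -568 and O_K = ℤ[√-142].
757 ∤ -568, so 757 is unramified.
Compute (-142/757) via Euler: 615^((757-1)/2) mod 757 = 1, so (-142/757) = 1.
Legendre symbol 1 ⇒ 757 is split.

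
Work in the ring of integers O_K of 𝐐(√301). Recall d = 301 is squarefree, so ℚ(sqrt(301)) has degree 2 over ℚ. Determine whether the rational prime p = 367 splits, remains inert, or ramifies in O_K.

p is inert

301 mod 4 = 1, hence disc K = 301 and O_K = ℤ[(1+√301)/2].
disc(K) = 301 is not divisible by 367; 367 is unramified.
Legendre symbol by Euler's criterion: (301/367) ≡ 301^183 ≡ 366 (mod 367), i.e. (301/367) = -1.
(301/367) = -1, so 367 is inert.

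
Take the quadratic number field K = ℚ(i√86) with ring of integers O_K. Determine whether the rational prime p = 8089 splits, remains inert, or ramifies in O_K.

inert — (8089) stays prime in O_K

d = -86 ≡ 2 (mod 4), so O_K = ℤ[√-86] and disc(K) = 4d = -344.
disc(K) = -344 is not divisible by 8089; 8089 is unramified.
Euler's criterion: (-86)^4044 mod 8089 = 8088. Thus (-86|8089) = -1.
Legendre symbol -1 ⇒ 8089 is inert.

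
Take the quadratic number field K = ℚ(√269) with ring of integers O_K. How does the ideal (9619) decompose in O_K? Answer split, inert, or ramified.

9619 splits in O_K

Since 269 ≡ 1 mod 4, the ring of integers is ℤ[(1+√269)/2] with discriminant 269.
9619 ∤ 269, so 9619 is unramified.
Compute (269/9619) via Euler: 269^((9619-1)/2) mod 9619 = 1, so (269/9619) = 1.
d is a quadratic residue mod p, hence 9619 splits in O_K.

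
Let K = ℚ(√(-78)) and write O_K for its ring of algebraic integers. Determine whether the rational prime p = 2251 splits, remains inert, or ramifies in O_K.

2251 splits in O_K

Since -78 ≢ 1 mod 4, the ring of integers is ℤ[√-78] with discriminant 4·(-78) = -312.
Since gcd(2251, -312) = 1 the prime 2251 does not ramify.
Compute (-78/2251) via Euler: 2173^((2251-1)/2) mod 2251 = 1, so (-78/2251) = 1.
Legendre symbol 1 ⇒ 2251 is split.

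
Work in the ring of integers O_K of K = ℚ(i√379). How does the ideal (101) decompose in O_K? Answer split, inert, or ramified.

Since -379 ≡ 1 mod 4, the ring of integers is ℤ[(1+√-379)/2] with discriminant -379.
Since gcd(101, -379) = 1 the prime 101 does not ramify.
Euler's criterion: (-379)^50 mod 101 = 1. Thus (-379|101) = 1.
Legendre symbol 1 ⇒ 101 is split.

p splits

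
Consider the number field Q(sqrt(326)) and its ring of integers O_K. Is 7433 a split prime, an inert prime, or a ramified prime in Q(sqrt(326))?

remains prime (inert)

d = 326 ≡ 2 (mod 4), so O_K = ℤ[√326] and disc(K) = 4d = 1304.
Since gcd(7433, 1304) = 1 the prime 7433 does not ramify.
Compute (326/7433) via Euler: 326^((7433-1)/2) mod 7433 = 7432, so (326/7433) = -1.
(326/7433) = -1, so 7433 is inert.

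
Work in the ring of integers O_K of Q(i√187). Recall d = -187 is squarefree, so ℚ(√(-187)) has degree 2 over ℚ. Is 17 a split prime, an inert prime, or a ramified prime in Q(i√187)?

ramified

Since -187 ≡ 1 mod 4, the ring of integers is ℤ[(1+√-187)/2] with discriminant -187.
disc(K) = -187 = 17·(-11), so p = 17 is ramified.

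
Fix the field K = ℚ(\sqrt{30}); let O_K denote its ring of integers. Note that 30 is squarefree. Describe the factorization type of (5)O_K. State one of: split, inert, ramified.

Since 30 ≢ 1 mod 4, the ring of integers is ℤ[√30] with discriminant 4·30 = 120.
Ramification test: 5 | 120. The prime 5 ramifies in K.

5 is ramified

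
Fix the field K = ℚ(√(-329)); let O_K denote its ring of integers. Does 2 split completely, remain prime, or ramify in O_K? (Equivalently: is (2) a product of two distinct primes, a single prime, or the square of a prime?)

p ramifies

d = -329 ≡ 3 (mod 4), so O_K = ℤ[√-329] and disc(K) = 4d = -1316.
2 divides disc(K) = -1316, so 2 ramifies.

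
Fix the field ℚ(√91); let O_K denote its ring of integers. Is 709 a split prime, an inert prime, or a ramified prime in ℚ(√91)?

p is inert

Since 91 ≢ 1 mod 4, the ring of integers is ℤ[√91] with discriminant 4·91 = 364.
Since gcd(709, 364) = 1 the prime 709 does not ramify.
Compute (91/709) via Euler: 91^((709-1)/2) mod 709 = 708, so (91/709) = -1.
(91/709) = -1, so 709 is inert.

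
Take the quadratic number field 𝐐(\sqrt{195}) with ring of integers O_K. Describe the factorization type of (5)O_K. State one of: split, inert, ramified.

195 mod 4 = 3, hence disc K = 4·195 = 780 and O_K = ℤ[√195].
Ramification test: 5 | 780. The prime 5 ramifies in K.

ramified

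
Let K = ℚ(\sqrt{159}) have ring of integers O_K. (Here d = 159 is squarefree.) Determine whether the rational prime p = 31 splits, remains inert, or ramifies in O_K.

splits completely

159 mod 4 = 3, hence disc K = 4·159 = 636 and O_K = ℤ[√159].
31 ∤ 636, so 31 is unramified.
Compute (159/31) via Euler: 4^((31-1)/2) mod 31 = 1, so (159/31) = 1.
(159/31) = 1, so 31 splits.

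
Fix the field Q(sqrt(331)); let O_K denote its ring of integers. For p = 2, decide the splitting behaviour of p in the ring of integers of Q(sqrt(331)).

ramified

331 mod 4 = 3, hence disc K = 4·331 = 1324 and O_K = ℤ[√331].
disc(K) = 1324 = 2·662, so p = 2 is ramified.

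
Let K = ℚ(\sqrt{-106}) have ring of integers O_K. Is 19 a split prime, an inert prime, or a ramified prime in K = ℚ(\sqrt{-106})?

inert — (19) stays prime in O_K

Since -106 ≢ 1 mod 4, the ring of integers is ℤ[√-106] with discriminant 4·(-106) = -424.
Since gcd(19, -424) = 1 the prime 19 does not ramify.
Euler's criterion: (-106)^9 mod 19 = 18. Thus (-106|19) = -1.
Legendre symbol -1 ⇒ 19 is inert.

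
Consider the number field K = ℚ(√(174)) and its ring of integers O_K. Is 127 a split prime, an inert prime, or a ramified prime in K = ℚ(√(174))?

splits completely

Since 174 ≢ 1 mod 4, the ring of integers is ℤ[√174] with discriminant 4·174 = 696.
127 ∤ 696, so 127 is unramified.
(174/127) = 47^63 mod 127 = 1, giving Legendre symbol 1.
(174/127) = 1, so 127 splits.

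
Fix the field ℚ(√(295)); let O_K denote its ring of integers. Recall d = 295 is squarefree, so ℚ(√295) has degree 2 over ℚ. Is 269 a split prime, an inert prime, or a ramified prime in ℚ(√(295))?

d = 295 ≡ 3 (mod 4), so O_K = ℤ[√295] and disc(K) = 4d = 1180.
269 ∤ 1180, so 269 is unramified.
(295/269) = 26^134 mod 269 = 268, giving Legendre symbol -1.
(295/269) = -1, so 269 is inert.

269 remains inert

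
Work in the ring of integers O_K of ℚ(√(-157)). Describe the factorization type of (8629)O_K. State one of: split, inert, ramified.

inert

Since -157 ≢ 1 mod 4, the ring of integers is ℤ[√-157] with discriminant 4·(-157) = -628.
disc(K) = -628 is not divisible by 8629; 8629 is unramified.
Euler's criterion: (-157)^4314 mod 8629 = 8628. Thus (-157|8629) = -1.
(-157/8629) = -1, so 8629 is inert.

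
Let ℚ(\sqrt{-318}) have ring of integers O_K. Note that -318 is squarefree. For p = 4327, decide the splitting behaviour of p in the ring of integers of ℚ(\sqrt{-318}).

p is inert

d = -318 ≡ 2 (mod 4), so O_K = ℤ[√-318] and disc(K) = 4d = -1272.
4327 ∤ -1272, so 4327 is unramified.
Compute (-318/4327) via Euler: 4009^((4327-1)/2) mod 4327 = 4326, so (-318/4327) = -1.
(-318/4327) = -1, so 4327 is inert.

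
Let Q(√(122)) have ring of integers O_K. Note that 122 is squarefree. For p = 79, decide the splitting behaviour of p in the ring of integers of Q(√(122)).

Since 122 ≢ 1 mod 4, the ring of integers is ℤ[√122] with discriminant 4·122 = 488.
79 ∤ 488, so 79 is unramified.
(122/79) = 43^39 mod 79 = 78, giving Legendre symbol -1.
Legendre symbol -1 ⇒ 79 is inert.

inert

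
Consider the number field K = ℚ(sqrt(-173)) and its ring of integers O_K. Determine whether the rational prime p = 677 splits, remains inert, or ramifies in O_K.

split

Since -173 ≢ 1 mod 4, the ring of integers is ℤ[√-173] with discriminant 4·(-173) = -692.
disc(K) = -692 is not divisible by 677; 677 is unramified.
Euler's criterion: (-173)^338 mod 677 = 1. Thus (-173|677) = 1.
Legendre symbol 1 ⇒ 677 is split.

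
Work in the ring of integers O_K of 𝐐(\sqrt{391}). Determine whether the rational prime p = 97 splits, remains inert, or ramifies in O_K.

d = 391 ≡ 3 (mod 4), so O_K = ℤ[√391] and disc(K) = 4d = 1564.
Since gcd(97, 1564) = 1 the prime 97 does not ramify.
Legendre symbol by Euler's criterion: (391/97) ≡ 391^48 ≡ 1 (mod 97), i.e. (391/97) = 1.
(391/97) = 1, so 97 splits.

p splits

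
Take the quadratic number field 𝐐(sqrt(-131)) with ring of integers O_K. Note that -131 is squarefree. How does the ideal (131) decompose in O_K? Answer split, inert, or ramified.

d = -131 ≡ 1 (mod 4), so O_K = ℤ[(1+√-131)/2] and disc(K) = d = -131.
131 divides disc(K) = -131, so 131 ramifies.

ramifies in O_K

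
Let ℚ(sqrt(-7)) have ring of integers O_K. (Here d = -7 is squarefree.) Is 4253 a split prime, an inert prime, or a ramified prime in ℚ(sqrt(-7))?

splits completely

d = -7 ≡ 1 (mod 4), so O_K = ℤ[(1+√-7)/2] and disc(K) = d = -7.
4253 ∤ -7, so 4253 is unramified.
Euler's criterion: (-7)^2126 mod 4253 = 1. Thus (-7|4253) = 1.
Legendre symbol 1 ⇒ 4253 is split.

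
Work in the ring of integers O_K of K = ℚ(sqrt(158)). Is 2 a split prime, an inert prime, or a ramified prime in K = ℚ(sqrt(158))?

ramified

d = 158 ≡ 2 (mod 4), so O_K = ℤ[√158] and disc(K) = 4d = 632.
disc(K) = 632 = 2·316, so p = 2 is ramified.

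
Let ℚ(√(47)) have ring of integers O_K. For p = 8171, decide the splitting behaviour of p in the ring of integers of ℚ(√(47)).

8171 splits in O_K

d = 47 ≡ 3 (mod 4), so O_K = ℤ[√47] and disc(K) = 4d = 188.
Since gcd(8171, 188) = 1 the prime 8171 does not ramify.
Legendre symbol by Euler's criterion: (47/8171) ≡ 47^4085 ≡ 1 (mod 8171), i.e. (47/8171) = 1.
d is a quadratic residue mod p, hence 8171 splits in O_K.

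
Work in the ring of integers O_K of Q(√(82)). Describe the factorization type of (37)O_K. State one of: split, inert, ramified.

p is inert

d = 82 ≡ 2 (mod 4), so O_K = ℤ[√82] and disc(K) = 4d = 328.
37 ∤ 328, so 37 is unramified.
Compute (82/37) via Euler: 8^((37-1)/2) mod 37 = 36, so (82/37) = -1.
Legendre symbol -1 ⇒ 37 is inert.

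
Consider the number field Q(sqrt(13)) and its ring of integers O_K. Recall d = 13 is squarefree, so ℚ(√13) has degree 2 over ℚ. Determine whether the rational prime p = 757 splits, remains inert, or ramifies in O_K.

split — (757) = 𝔭₁𝔭₂ with 𝔭₁ ≠ 𝔭₂

Since 13 ≡ 1 mod 4, the ring of integers is ℤ[(1+√13)/2] with discriminant 13.
disc(K) = 13 is not divisible by 757; 757 is unramified.
Compute (13/757) via Euler: 13^((757-1)/2) mod 757 = 1, so (13/757) = 1.
d is a quadratic residue mod p, hence 757 splits in O_K.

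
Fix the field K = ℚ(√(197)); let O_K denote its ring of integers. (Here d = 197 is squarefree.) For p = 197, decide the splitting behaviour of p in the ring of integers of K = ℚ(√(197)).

197 is ramified

d = 197 ≡ 1 (mod 4), so O_K = ℤ[(1+√197)/2] and disc(K) = d = 197.
197 divides disc(K) = 197, so 197 ramifies.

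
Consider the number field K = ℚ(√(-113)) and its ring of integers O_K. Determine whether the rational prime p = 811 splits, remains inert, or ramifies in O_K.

split — (811) = 𝔭₁𝔭₂ with 𝔭₁ ≠ 𝔭₂

d = -113 ≡ 3 (mod 4), so O_K = ℤ[√-113] and disc(K) = 4d = -452.
Since gcd(811, -452) = 1 the prime 811 does not ramify.
(-113/811) = 698^405 mod 811 = 1, giving Legendre symbol 1.
(-113/811) = 1, so 811 splits.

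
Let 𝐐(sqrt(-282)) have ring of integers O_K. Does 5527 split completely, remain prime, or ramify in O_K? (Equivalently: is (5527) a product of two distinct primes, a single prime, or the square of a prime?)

inert

d = -282 ≡ 2 (mod 4), so O_K = ℤ[√-282] and disc(K) = 4d = -1128.
disc(K) = -1128 is not divisible by 5527; 5527 is unramified.
Legendre symbol by Euler's criterion: (-282/5527) ≡ (-282)^2763 ≡ 5526 (mod 5527), i.e. (-282/5527) = -1.
d is a non-residue mod p, hence 5527 remains inert in O_K.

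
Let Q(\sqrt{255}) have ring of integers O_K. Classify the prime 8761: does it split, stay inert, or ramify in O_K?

255 mod 4 = 3, hence disc K = 4·255 = 1020 and O_K = ℤ[√255].
8761 ∤ 1020, so 8761 is unramified.
(255/8761) = 255^4380 mod 8761 = 8760, giving Legendre symbol -1.
Legendre symbol -1 ⇒ 8761 is inert.

remains prime (inert)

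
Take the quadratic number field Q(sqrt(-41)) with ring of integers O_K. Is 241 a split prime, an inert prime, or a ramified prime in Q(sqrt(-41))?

split — (241) = 𝔭₁𝔭₂ with 𝔭₁ ≠ 𝔭₂

Since -41 ≢ 1 mod 4, the ring of integers is ℤ[√-41] with discriminant 4·(-41) = -164.
Since gcd(241, -164) = 1 the prime 241 does not ramify.
(-41/241) = 200^120 mod 241 = 1, giving Legendre symbol 1.
d is a quadratic residue mod p, hence 241 splits in O_K.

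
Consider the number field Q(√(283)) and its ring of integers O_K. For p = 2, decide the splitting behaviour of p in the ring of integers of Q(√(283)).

ramifies in O_K

Since 283 ≢ 1 mod 4, the ring of integers is ℤ[√283] with discriminant 4·283 = 1132.
Ramification test: 2 | 1132. The prime 2 ramifies in K.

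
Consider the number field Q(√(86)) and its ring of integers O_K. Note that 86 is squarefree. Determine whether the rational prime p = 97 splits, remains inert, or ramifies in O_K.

splits completely

Since 86 ≢ 1 mod 4, the ring of integers is ℤ[√86] with discriminant 4·86 = 344.
97 ∤ 344, so 97 is unramified.
(86/97) = 86^48 mod 97 = 1, giving Legendre symbol 1.
Legendre symbol 1 ⇒ 97 is split.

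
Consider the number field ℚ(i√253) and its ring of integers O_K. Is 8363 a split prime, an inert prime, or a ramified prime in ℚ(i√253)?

d = -253 ≡ 3 (mod 4), so O_K = ℤ[√-253] and disc(K) = 4d = -1012.
8363 ∤ -1012, so 8363 is unramified.
Compute (-253/8363) via Euler: 8110^((8363-1)/2) mod 8363 = 1, so (-253/8363) = 1.
(-253/8363) = 1, so 8363 splits.

p splits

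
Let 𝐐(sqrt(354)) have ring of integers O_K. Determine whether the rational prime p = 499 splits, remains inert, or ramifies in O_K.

354 mod 4 = 2, hence disc K = 4·354 = 1416 and O_K = ℤ[√354].
Since gcd(499, 1416) = 1 the prime 499 does not ramify.
Compute (354/499) via Euler: 354^((499-1)/2) mod 499 = 498, so (354/499) = -1.
Legendre symbol -1 ⇒ 499 is inert.

inert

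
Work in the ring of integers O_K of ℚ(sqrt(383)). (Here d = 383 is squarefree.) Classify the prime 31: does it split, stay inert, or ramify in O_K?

d = 383 ≡ 3 (mod 4), so O_K = ℤ[√383] and disc(K) = 4d = 1532.
31 ∤ 1532, so 31 is unramified.
Compute (383/31) via Euler: 11^((31-1)/2) mod 31 = 30, so (383/31) = -1.
Legendre symbol -1 ⇒ 31 is inert.

inert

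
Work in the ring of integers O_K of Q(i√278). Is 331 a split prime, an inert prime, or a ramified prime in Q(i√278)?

d = -278 ≡ 2 (mod 4), so O_K = ℤ[√-278] and disc(K) = 4d = -1112.
331 ∤ -1112, so 331 is unramified.
Compute (-278/331) via Euler: 53^((331-1)/2) mod 331 = 1, so (-278/331) = 1.
(-278/331) = 1, so 331 splits.

splits completely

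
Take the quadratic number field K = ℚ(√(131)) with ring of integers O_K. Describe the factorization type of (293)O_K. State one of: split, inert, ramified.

inert — (293) stays prime in O_K

Since 131 ≢ 1 mod 4, the ring of integers is ℤ[√131] with discriminant 4·131 = 524.
disc(K) = 524 is not divisible by 293; 293 is unramified.
(131/293) = 131^146 mod 293 = 292, giving Legendre symbol -1.
(131/293) = -1, so 293 is inert.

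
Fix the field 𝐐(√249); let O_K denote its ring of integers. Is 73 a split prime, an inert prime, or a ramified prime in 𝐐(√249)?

249 mod 4 = 1, hence disc K = 249 and O_K = ℤ[(1+√249)/2].
Since gcd(73, 249) = 1 the prime 73 does not ramify.
(249/73) = 30^36 mod 73 = 72, giving Legendre symbol -1.
Legendre symbol -1 ⇒ 73 is inert.

73 remains inert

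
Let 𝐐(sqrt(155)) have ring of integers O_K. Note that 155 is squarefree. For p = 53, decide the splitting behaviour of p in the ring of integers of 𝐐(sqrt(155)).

Since 155 ≢ 1 mod 4, the ring of integers is ℤ[√155] with discriminant 4·155 = 620.
disc(K) = 620 is not divisible by 53; 53 is unramified.
Compute (155/53) via Euler: 49^((53-1)/2) mod 53 = 1, so (155/53) = 1.
(155/53) = 1, so 53 splits.

p splits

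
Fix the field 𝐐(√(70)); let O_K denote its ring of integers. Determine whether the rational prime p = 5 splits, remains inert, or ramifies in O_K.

ramified — (5) = 𝔭²

70 mod 4 = 2, hence disc K = 4·70 = 280 and O_K = ℤ[√70].
disc(K) = 280 = 5·56, so p = 5 is ramified.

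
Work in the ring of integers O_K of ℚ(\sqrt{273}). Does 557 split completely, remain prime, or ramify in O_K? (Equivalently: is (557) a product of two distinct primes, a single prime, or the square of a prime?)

splits completely

Since 273 ≡ 1 mod 4, the ring of integers is ℤ[(1+√273)/2] with discriminant 273.
557 ∤ 273, so 557 is unramified.
Compute (273/557) via Euler: 273^((557-1)/2) mod 557 = 1, so (273/557) = 1.
Legendre symbol 1 ⇒ 557 is split.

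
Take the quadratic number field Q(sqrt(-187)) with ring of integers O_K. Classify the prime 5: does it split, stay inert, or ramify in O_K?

d = -187 ≡ 1 (mod 4), so O_K = ℤ[(1+√-187)/2] and disc(K) = d = -187.
disc(K) = -187 is not divisible by 5; 5 is unramified.
Compute (-187/5) via Euler: 3^((5-1)/2) mod 5 = 4, so (-187/5) = -1.
Legendre symbol -1 ⇒ 5 is inert.

p is inert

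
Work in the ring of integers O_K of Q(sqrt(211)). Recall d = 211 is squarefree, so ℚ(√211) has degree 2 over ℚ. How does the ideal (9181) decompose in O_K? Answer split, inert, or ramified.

211 mod 4 = 3, hence disc K = 4·211 = 844 and O_K = ℤ[√211].
Since gcd(9181, 844) = 1 the prime 9181 does not ramify.
(211/9181) = 211^4590 mod 9181 = 9180, giving Legendre symbol -1.
d is a non-residue mod p, hence 9181 remains inert in O_K.

inert — (9181) stays prime in O_K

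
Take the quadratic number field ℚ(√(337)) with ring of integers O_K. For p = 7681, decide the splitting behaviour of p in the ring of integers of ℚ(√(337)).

p is inert

337 mod 4 = 1, hence disc K = 337 and O_K = ℤ[(1+√337)/2].
Since gcd(7681, 337) = 1 the prime 7681 does not ramify.
Compute (337/7681) via Euler: 337^((7681-1)/2) mod 7681 = 7680, so (337/7681) = -1.
d is a non-residue mod p, hence 7681 remains inert in O_K.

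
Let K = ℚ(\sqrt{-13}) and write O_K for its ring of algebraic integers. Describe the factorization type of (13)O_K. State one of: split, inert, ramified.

Since -13 ≢ 1 mod 4, the ring of integers is ℤ[√-13] with discriminant 4·(-13) = -52.
13 divides disc(K) = -52, so 13 ramifies.

ramifies in O_K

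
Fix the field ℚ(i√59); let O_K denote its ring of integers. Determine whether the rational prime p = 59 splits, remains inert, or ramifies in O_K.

Since -59 ≡ 1 mod 4, the ring of integers is ℤ[(1+√-59)/2] with discriminant -59.
disc(K) = -59 = 59·(-1), so p = 59 is ramified.

p ramifies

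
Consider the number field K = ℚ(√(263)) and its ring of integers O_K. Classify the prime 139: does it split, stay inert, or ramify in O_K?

splits completely

263 mod 4 = 3, hence disc K = 4·263 = 1052 and O_K = ℤ[√263].
139 ∤ 1052, so 139 is unramified.
Euler's criterion: 263^69 mod 139 = 1. Thus (263|139) = 1.
(263/139) = 1, so 139 splits.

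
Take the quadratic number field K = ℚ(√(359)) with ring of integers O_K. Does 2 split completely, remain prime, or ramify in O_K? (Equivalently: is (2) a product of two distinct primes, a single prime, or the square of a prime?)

359 mod 4 = 3, hence disc K = 4·359 = 1436 and O_K = ℤ[√359].
disc(K) = 1436 = 2·718, so p = 2 is ramified.

p ramifies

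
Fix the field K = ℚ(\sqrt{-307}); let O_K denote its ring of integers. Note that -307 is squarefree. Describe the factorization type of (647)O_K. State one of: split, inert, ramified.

-307 mod 4 = 1, hence disc K = -307 and O_K = ℤ[(1+√-307)/2].
disc(K) = -307 is not divisible by 647; 647 is unramified.
Legendre symbol by Euler's criterion: (-307/647) ≡ (-307)^323 ≡ 646 (mod 647), i.e. (-307/647) = -1.
d is a non-residue mod p, hence 647 remains inert in O_K.

inert — (647) stays prime in O_K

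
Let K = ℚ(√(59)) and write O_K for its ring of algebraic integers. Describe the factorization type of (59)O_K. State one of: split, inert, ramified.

59 is ramified

59 mod 4 = 3, hence disc K = 4·59 = 236 and O_K = ℤ[√59].
disc(K) = 236 = 59·4, so p = 59 is ramified.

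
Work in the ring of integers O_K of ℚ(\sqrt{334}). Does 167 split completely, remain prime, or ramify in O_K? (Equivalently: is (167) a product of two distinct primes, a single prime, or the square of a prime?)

d = 334 ≡ 2 (mod 4), so O_K = ℤ[√334] and disc(K) = 4d = 1336.
Ramification test: 167 | 1336. The prime 167 ramifies in K.

ramifies in O_K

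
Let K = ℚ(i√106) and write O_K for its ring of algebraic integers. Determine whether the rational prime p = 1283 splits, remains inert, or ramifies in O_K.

split

Since -106 ≢ 1 mod 4, the ring of integers is ℤ[√-106] with discriminant 4·(-106) = -424.
disc(K) = -424 is not divisible by 1283; 1283 is unramified.
Compute (-106/1283) via Euler: 1177^((1283-1)/2) mod 1283 = 1, so (-106/1283) = 1.
Legendre symbol 1 ⇒ 1283 is split.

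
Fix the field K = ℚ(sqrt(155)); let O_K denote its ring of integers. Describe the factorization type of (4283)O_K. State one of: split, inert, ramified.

split — (4283) = 𝔭₁𝔭₂ with 𝔭₁ ≠ 𝔭₂

d = 155 ≡ 3 (mod 4), so O_K = ℤ[√155] and disc(K) = 4d = 620.
Since gcd(4283, 620) = 1 the prime 4283 does not ramify.
Euler's criterion: 155^2141 mod 4283 = 1. Thus (155|4283) = 1.
(155/4283) = 1, so 4283 splits.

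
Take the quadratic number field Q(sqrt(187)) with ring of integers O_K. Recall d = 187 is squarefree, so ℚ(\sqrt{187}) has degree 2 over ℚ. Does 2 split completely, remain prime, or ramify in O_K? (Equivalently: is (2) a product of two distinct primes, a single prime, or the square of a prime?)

187 mod 4 = 3, hence disc K = 4·187 = 748 and O_K = ℤ[√187].
disc(K) = 748 = 2·374, so p = 2 is ramified.

ramified — (2) = 𝔭²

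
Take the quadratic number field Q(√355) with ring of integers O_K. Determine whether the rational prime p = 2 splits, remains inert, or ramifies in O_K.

d = 355 ≡ 3 (mod 4), so O_K = ℤ[√355] and disc(K) = 4d = 1420.
2 divides disc(K) = 1420, so 2 ramifies.

ramified — (2) = 𝔭²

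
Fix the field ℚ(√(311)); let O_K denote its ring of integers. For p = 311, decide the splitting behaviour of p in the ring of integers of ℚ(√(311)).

ramified

Since 311 ≢ 1 mod 4, the ring of integers is ℤ[√311] with discriminant 4·311 = 1244.
311 divides disc(K) = 1244, so 311 ramifies.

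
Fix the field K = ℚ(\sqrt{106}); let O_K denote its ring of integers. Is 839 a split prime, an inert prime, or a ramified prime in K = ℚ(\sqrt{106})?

Since 106 ≢ 1 mod 4, the ring of integers is ℤ[√106] with discriminant 4·106 = 424.
Since gcd(839, 424) = 1 the prime 839 does not ramify.
Euler's criterion: 106^419 mod 839 = 1. Thus (106|839) = 1.
Legendre symbol 1 ⇒ 839 is split.

split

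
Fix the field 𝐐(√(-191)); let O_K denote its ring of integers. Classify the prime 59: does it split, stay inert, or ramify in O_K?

Since -191 ≡ 1 mod 4, the ring of integers is ℤ[(1+√-191)/2] with discriminant -191.
59 ∤ -191, so 59 is unramified.
(-191/59) = 45^29 mod 59 = 1, giving Legendre symbol 1.
Legendre symbol 1 ⇒ 59 is split.

splits completely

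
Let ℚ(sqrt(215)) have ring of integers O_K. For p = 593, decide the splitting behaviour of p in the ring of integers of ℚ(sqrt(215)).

split

Since 215 ≢ 1 mod 4, the ring of integers is ℤ[√215] with discriminant 4·215 = 860.
593 ∤ 860, so 593 is unramified.
(215/593) = 215^296 mod 593 = 1, giving Legendre symbol 1.
d is a quadratic residue mod p, hence 593 splits in O_K.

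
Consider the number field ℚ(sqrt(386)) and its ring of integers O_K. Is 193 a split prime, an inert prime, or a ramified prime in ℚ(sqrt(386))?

ramified — (193) = 𝔭²

386 mod 4 = 2, hence disc K = 4·386 = 1544 and O_K = ℤ[√386].
193 divides disc(K) = 1544, so 193 ramifies.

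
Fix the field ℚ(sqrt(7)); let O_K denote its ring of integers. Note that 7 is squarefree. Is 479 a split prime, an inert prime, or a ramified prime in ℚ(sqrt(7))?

Since 7 ≢ 1 mod 4, the ring of integers is ℤ[√7] with discriminant 4·7 = 28.
479 ∤ 28, so 479 is unramified.
(7/479) = 7^239 mod 479 = 1, giving Legendre symbol 1.
(7/479) = 1, so 479 splits.

split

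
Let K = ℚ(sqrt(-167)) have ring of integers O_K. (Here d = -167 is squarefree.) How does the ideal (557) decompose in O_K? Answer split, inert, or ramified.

splits completely

Since -167 ≡ 1 mod 4, the ring of integers is ℤ[(1+√-167)/2] with discriminant -167.
557 ∤ -167, so 557 is unramified.
(-167/557) = 390^278 mod 557 = 1, giving Legendre symbol 1.
d is a quadratic residue mod p, hence 557 splits in O_K.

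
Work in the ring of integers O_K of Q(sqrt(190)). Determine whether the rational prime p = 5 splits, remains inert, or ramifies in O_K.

p ramifies

Since 190 ≢ 1 mod 4, the ring of integers is ℤ[√190] with discriminant 4·190 = 760.
5 divides disc(K) = 760, so 5 ramifies.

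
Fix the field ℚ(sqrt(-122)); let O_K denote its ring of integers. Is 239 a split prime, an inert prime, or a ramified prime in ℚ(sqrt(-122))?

d = -122 ≡ 2 (mod 4), so O_K = ℤ[√-122] and disc(K) = 4d = -488.
239 ∤ -488, so 239 is unramified.
Compute (-122/239) via Euler: 117^((239-1)/2) mod 239 = 238, so (-122/239) = -1.
(-122/239) = -1, so 239 is inert.

inert — (239) stays prime in O_K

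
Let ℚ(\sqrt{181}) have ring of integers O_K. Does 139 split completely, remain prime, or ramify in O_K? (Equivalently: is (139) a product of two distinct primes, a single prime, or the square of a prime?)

d = 181 ≡ 1 (mod 4), so O_K = ℤ[(1+√181)/2] and disc(K) = d = 181.
Since gcd(139, 181) = 1 the prime 139 does not ramify.
Compute (181/139) via Euler: 42^((139-1)/2) mod 139 = 1, so (181/139) = 1.
d is a quadratic residue mod p, hence 139 splits in O_K.

split — (139) = 𝔭₁𝔭₂ with 𝔭₁ ≠ 𝔭₂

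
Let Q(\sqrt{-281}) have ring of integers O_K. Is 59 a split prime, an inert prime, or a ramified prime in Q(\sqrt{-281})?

-281 mod 4 = 3, hence disc K = 4·(-281) = -1124 and O_K = ℤ[√-281].
59 ∤ -1124, so 59 is unramified.
(-281/59) = 14^29 mod 59 = 58, giving Legendre symbol -1.
Legendre symbol -1 ⇒ 59 is inert.

59 remains inert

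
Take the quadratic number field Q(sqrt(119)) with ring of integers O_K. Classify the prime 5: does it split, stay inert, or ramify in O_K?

Since 119 ≢ 1 mod 4, the ring of integers is ℤ[√119] with discriminant 4·119 = 476.
5 ∤ 476, so 5 is unramified.
Legendre symbol by Euler's criterion: (119/5) ≡ 119^2 ≡ 1 (mod 5), i.e. (119/5) = 1.
Legendre symbol 1 ⇒ 5 is split.

5 splits in O_K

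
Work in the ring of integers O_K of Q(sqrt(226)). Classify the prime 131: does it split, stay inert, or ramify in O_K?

d = 226 ≡ 2 (mod 4), so O_K = ℤ[√226] and disc(K) = 4d = 904.
131 ∤ 904, so 131 is unramified.
Compute (226/131) via Euler: 95^((131-1)/2) mod 131 = 130, so (226/131) = -1.
(226/131) = -1, so 131 is inert.

remains prime (inert)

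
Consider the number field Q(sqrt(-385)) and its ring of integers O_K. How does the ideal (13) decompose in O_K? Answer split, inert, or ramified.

inert

d = -385 ≡ 3 (mod 4), so O_K = ℤ[√-385] and disc(K) = 4d = -1540.
disc(K) = -1540 is not divisible by 13; 13 is unramified.
Compute (-385/13) via Euler: 5^((13-1)/2) mod 13 = 12, so (-385/13) = -1.
d is a non-residue mod p, hence 13 remains inert in O_K.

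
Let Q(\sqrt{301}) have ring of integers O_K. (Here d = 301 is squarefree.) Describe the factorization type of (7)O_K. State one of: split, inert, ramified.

ramifies in O_K

Since 301 ≡ 1 mod 4, the ring of integers is ℤ[(1+√301)/2] with discriminant 301.
7 divides disc(K) = 301, so 7 ramifies.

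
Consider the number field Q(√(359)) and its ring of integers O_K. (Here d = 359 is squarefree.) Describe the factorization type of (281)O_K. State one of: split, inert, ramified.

split — (281) = 𝔭₁𝔭₂ with 𝔭₁ ≠ 𝔭₂

359 mod 4 = 3, hence disc K = 4·359 = 1436 and O_K = ℤ[√359].
281 ∤ 1436, so 281 is unramified.
Euler's criterion: 359^140 mod 281 = 1. Thus (359|281) = 1.
Legendre symbol 1 ⇒ 281 is split.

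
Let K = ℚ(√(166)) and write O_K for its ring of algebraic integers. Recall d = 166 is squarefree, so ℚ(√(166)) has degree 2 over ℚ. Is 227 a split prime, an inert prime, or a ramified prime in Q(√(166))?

d = 166 ≡ 2 (mod 4), so O_K = ℤ[√166] and disc(K) = 4d = 664.
227 ∤ 664, so 227 is unramified.
Compute (166/227) via Euler: 166^((227-1)/2) mod 227 = 1, so (166/227) = 1.
(166/227) = 1, so 227 splits.

split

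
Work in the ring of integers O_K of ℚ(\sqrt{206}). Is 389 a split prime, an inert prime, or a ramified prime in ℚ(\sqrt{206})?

d = 206 ≡ 2 (mod 4), so O_K = ℤ[√206] and disc(K) = 4d = 824.
389 ∤ 824, so 389 is unramified.
(206/389) = 206^194 mod 389 = 1, giving Legendre symbol 1.
(206/389) = 1, so 389 splits.

splits completely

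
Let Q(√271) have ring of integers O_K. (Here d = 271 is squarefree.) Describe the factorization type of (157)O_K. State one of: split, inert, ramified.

271 mod 4 = 3, hence disc K = 4·271 = 1084 and O_K = ℤ[√271].
disc(K) = 1084 is not divisible by 157; 157 is unramified.
Legendre symbol by Euler's criterion: (271/157) ≡ 271^78 ≡ 156 (mod 157), i.e. (271/157) = -1.
Legendre symbol -1 ⇒ 157 is inert.

157 remains inert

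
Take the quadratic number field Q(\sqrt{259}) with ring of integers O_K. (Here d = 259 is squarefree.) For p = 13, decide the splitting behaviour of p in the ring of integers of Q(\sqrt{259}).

Since 259 ≢ 1 mod 4, the ring of integers is ℤ[√259] with discriminant 4·259 = 1036.
Since gcd(13, 1036) = 1 the prime 13 does not ramify.
Compute (259/13) via Euler: 12^((13-1)/2) mod 13 = 1, so (259/13) = 1.
(259/13) = 1, so 13 splits.

split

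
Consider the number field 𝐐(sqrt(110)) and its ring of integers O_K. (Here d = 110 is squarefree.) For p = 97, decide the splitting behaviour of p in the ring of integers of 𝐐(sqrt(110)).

remains prime (inert)

110 mod 4 = 2, hence disc K = 4·110 = 440 and O_K = ℤ[√110].
97 ∤ 440, so 97 is unramified.
Compute (110/97) via Euler: 13^((97-1)/2) mod 97 = 96, so (110/97) = -1.
(110/97) = -1, so 97 is inert.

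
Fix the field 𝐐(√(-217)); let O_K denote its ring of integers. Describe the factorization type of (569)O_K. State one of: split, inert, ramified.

inert

-217 mod 4 = 3, hence disc K = 4·(-217) = -868 and O_K = ℤ[√-217].
Since gcd(569, -868) = 1 the prime 569 does not ramify.
Euler's criterion: (-217)^284 mod 569 = 568. Thus (-217|569) = -1.
Legendre symbol -1 ⇒ 569 is inert.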